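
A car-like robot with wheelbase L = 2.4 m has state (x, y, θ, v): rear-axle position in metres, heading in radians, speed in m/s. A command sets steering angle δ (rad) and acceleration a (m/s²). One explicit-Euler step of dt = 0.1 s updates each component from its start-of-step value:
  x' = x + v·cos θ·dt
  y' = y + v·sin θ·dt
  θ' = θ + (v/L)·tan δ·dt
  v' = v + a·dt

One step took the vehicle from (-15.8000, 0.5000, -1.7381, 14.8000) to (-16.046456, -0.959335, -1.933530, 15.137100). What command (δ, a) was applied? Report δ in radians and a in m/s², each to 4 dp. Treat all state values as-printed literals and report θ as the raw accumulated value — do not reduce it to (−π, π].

δ = -0.3069, a = 3.3710

a = (v'−v)/dt = (0.337100)/0.1 = 3.3710
Δθ = θ'−θ = -0.195430;  (v·dt/L) = 14.8000·0.1/2.4 = 0.616667
tan δ = Δθ·L/(v·dt) = -0.316914  →  δ = -0.3069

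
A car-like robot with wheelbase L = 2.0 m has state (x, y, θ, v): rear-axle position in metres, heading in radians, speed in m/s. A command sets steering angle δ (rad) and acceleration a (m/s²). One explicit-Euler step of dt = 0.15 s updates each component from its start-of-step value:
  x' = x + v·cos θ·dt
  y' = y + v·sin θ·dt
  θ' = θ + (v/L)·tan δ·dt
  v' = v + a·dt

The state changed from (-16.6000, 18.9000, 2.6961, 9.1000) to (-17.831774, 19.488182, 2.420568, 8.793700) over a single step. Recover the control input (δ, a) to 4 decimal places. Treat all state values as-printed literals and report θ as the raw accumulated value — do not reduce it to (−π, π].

a = (v'−v)/dt = (-0.306300)/0.15 = -2.0420
Δθ = θ'−θ = -0.275532;  (v·dt/L) = 9.1000·0.15/2.0 = 0.682500
tan δ = Δθ·L/(v·dt) = -0.403710  →  δ = -0.3837

δ = -0.3837, a = -2.0420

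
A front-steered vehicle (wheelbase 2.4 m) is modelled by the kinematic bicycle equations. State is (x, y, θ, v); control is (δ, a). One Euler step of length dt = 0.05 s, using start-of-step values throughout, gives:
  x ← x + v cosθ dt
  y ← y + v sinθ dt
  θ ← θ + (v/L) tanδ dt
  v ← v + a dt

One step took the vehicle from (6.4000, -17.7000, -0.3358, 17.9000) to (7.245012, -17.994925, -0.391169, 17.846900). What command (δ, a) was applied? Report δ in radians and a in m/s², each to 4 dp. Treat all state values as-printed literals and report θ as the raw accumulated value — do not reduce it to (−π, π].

δ = -0.1474, a = -1.0620

a = (v'−v)/dt = (-0.053100)/0.05 = -1.0620
Δθ = θ'−θ = -0.055369;  (v·dt/L) = 17.9000·0.05/2.4 = 0.372917
tan δ = Δθ·L/(v·dt) = -0.148476  →  δ = -0.1474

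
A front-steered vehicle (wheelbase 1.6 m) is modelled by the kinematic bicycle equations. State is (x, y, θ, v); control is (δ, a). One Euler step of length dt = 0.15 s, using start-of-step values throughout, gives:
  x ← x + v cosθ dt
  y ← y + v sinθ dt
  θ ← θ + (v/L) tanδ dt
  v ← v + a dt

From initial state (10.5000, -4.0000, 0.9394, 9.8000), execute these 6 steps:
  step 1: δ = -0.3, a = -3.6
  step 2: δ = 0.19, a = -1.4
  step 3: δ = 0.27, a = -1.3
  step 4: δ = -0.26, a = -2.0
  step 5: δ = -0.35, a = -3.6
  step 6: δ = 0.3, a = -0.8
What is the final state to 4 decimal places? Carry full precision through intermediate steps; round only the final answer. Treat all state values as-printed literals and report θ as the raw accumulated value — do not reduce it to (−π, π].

(15.9352, 1.7580, 0.7758, 7.8950)

after step 1 (δ=-0.3, a=-3.6): (11.367701, -2.813410, 0.655197, 9.260000)
after step 2 (δ=0.19, a=-1.4): (12.469077, -1.967070, 0.822155, 9.050000)
after step 3 (δ=0.27, a=-1.3): (13.393051, -0.972547, 1.056967, 8.855000)
after step 4 (δ=-0.26, a=-2.0): (14.045907, 0.184185, 0.836128, 8.555000)
after step 5 (δ=-0.35, a=-3.6): (14.906123, 1.136424, 0.543363, 8.015000)
after step 6 (δ=0.3, a=-0.8): (15.935218, 1.758009, 0.775800, 7.895000)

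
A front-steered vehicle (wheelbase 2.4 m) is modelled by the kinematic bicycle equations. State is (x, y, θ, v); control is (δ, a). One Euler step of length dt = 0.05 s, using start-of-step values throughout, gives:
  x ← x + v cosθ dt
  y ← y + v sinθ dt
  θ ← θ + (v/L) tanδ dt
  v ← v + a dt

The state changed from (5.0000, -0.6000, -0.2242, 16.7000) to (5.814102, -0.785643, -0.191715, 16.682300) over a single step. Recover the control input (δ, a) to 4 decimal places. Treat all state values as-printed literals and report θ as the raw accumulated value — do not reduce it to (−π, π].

δ = 0.0931, a = -0.3540

a = (v'−v)/dt = (-0.017700)/0.05 = -0.3540
Δθ = θ'−θ = 0.032485;  (v·dt/L) = 16.7000·0.05/2.4 = 0.347917
tan δ = Δθ·L/(v·dt) = 0.093370  →  δ = 0.0931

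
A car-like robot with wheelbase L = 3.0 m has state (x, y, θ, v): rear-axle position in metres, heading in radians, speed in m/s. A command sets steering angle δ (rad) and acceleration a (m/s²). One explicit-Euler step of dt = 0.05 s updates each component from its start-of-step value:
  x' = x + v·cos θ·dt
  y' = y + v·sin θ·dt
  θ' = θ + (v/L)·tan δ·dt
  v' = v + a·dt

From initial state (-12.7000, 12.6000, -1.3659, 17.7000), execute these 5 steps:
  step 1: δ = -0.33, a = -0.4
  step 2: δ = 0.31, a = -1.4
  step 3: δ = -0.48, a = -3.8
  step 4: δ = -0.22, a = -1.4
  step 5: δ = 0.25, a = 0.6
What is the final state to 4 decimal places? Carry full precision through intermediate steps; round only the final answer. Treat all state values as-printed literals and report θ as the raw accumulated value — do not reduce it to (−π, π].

(-12.2322, 8.2536, -1.5164, 17.3800)

after step 1 (δ=-0.33, a=-0.4): (-12.519933, 11.733512, -1.466945, 17.680000)
after step 2 (δ=0.31, a=-1.4): (-12.428293, 10.854275, -1.372555, 17.610000)
after step 3 (δ=-0.48, a=-3.8): (-12.254883, 9.991020, -1.525354, 17.420000)
after step 4 (δ=-0.22, a=-1.4): (-12.215316, 9.120919, -1.590278, 17.350000)
after step 5 (δ=0.25, a=0.6): (-12.232216, 8.253584, -1.516442, 17.380000)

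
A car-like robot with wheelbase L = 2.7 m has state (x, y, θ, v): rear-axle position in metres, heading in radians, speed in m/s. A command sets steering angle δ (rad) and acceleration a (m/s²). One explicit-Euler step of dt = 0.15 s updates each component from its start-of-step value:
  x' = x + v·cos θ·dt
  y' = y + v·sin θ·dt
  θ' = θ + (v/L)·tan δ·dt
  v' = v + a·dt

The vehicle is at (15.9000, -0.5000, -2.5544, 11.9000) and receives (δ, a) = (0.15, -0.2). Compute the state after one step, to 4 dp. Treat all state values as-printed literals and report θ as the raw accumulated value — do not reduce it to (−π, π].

x' = 15.9000 + 11.9000·cos(-2.5544)·0.15 = 14.4140
y' = -0.5000 + 11.9000·sin(-2.5544)·0.15 = -1.4889
θ' = -2.5544 + (11.9000/2.7)·tan(0.15)·0.15 = -2.4545
v' = 11.9000 − 0.2000·0.15 = 11.8700

(14.4140, -1.4889, -2.4545, 11.8700)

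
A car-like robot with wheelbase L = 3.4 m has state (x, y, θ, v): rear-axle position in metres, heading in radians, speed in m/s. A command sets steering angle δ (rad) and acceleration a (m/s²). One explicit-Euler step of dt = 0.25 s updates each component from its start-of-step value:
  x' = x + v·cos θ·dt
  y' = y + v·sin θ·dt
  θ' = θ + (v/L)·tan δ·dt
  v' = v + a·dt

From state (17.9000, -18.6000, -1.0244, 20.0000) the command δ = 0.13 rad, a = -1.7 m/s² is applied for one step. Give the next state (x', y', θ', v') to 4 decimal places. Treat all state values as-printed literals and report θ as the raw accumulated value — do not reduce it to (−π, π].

x' = 17.9000 + 20.0000·cos(-1.0244)·0.25 = 20.4981
y' = -18.6000 + 20.0000·sin(-1.0244)·0.25 = -22.8720
θ' = -1.0244 + (20.0000/3.4)·tan(0.13)·0.25 = -0.8321
v' = 20.0000 − 1.7000·0.25 = 19.5750

(20.4981, -22.8720, -0.8321, 19.5750)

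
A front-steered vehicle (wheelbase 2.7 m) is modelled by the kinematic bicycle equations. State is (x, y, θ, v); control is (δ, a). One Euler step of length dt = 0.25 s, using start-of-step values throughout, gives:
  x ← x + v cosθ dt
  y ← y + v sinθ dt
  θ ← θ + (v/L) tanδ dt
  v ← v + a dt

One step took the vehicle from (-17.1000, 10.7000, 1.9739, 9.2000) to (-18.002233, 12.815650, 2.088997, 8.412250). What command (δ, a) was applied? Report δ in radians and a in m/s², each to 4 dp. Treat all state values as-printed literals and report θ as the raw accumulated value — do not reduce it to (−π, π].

δ = 0.1343, a = -3.1510

a = (v'−v)/dt = (-0.787750)/0.25 = -3.1510
Δθ = θ'−θ = 0.115097;  (v·dt/L) = 9.2000·0.25/2.7 = 0.851852
tan δ = Δθ·L/(v·dt) = 0.135114  →  δ = 0.1343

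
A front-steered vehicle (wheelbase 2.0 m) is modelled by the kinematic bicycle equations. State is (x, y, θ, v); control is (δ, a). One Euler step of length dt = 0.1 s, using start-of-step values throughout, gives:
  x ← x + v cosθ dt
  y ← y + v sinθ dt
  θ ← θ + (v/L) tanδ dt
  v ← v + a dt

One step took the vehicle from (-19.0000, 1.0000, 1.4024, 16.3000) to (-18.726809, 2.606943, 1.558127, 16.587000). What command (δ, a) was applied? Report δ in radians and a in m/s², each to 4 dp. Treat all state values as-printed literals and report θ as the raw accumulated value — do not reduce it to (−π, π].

a = (v'−v)/dt = (0.287000)/0.1 = 2.8700
Δθ = θ'−θ = 0.155727;  (v·dt/L) = 16.3000·0.1/2.0 = 0.815000
tan δ = Δθ·L/(v·dt) = 0.191076  →  δ = 0.1888

δ = 0.1888, a = 2.8700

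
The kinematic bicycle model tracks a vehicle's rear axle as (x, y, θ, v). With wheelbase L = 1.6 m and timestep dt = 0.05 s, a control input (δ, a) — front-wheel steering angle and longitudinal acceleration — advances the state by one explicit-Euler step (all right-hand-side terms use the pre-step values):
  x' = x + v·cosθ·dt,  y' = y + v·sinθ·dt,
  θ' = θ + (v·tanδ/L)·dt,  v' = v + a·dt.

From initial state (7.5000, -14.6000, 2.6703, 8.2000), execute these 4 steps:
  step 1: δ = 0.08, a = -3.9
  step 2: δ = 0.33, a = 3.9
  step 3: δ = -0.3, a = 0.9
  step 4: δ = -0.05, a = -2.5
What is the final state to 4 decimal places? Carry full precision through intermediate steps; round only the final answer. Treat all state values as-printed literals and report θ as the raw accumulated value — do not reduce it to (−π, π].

after step 1 (δ=0.08, a=-3.9): (7.134697, -14.413844, 2.690844, 8.005000)
after step 2 (δ=0.33, a=3.9): (6.774424, -14.239479, 2.776529, 8.200000)
after step 3 (δ=-0.3, a=0.9): (6.391442, -14.093106, 2.697261, 8.245000)
after step 4 (δ=-0.05, a=-2.5): (6.019223, -13.915898, 2.684368, 8.120000)

(6.0192, -13.9159, 2.6844, 8.1200)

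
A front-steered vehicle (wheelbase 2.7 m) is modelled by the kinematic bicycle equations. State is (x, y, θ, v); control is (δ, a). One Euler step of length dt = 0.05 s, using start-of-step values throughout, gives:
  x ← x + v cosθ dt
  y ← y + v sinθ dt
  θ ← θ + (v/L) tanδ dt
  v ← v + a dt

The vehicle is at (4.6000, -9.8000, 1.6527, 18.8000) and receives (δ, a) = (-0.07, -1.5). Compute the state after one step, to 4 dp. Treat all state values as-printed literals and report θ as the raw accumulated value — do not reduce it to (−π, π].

x' = 4.6000 + 18.8000·cos(1.6527)·0.05 = 4.5231
y' = -9.8000 + 18.8000·sin(1.6527)·0.05 = -8.8632
θ' = 1.6527 + (18.8000/2.7)·tan(-0.07)·0.05 = 1.6283
v' = 18.8000 − 1.5000·0.05 = 18.7250

(4.5231, -8.8632, 1.6283, 18.7250)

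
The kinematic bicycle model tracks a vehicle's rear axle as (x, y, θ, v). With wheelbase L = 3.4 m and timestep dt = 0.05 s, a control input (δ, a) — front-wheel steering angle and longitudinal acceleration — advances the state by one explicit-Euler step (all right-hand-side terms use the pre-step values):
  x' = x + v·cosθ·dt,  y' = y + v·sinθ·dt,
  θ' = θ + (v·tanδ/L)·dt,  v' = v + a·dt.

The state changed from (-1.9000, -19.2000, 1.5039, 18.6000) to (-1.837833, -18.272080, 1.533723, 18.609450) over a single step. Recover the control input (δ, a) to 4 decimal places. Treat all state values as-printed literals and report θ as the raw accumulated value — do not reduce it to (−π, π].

a = (v'−v)/dt = (0.009450)/0.05 = 0.1890
Δθ = θ'−θ = 0.029823;  (v·dt/L) = 18.6000·0.05/3.4 = 0.273529
tan δ = Δθ·L/(v·dt) = 0.109030  →  δ = 0.1086

δ = 0.1086, a = 0.1890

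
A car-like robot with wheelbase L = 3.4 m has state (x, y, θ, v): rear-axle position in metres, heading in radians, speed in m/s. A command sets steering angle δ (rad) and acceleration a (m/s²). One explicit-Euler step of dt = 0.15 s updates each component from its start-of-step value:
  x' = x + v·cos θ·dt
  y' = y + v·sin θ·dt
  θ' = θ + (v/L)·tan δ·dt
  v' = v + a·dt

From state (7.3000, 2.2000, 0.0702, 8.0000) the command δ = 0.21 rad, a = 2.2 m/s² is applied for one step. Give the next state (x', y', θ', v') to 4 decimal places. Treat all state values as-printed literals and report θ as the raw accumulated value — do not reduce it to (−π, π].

x' = 7.3000 + 8.0000·cos(0.0702)·0.15 = 8.4970
y' = 2.2000 + 8.0000·sin(0.0702)·0.15 = 2.2842
θ' = 0.0702 + (8.0000/3.4)·tan(0.21)·0.15 = 0.1454
v' = 8.0000 + 2.2000·0.15 = 8.3300

(8.4970, 2.2842, 0.1454, 8.3300)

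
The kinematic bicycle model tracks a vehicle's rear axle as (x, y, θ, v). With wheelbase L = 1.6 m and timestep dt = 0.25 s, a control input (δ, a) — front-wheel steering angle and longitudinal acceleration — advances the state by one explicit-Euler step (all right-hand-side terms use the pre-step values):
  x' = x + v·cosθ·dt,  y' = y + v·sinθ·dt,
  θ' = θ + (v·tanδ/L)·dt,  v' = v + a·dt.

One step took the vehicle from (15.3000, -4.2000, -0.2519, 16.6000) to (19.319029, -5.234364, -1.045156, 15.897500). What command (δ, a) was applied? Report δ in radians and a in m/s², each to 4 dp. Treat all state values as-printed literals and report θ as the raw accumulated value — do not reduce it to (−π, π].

a = (v'−v)/dt = (-0.702500)/0.25 = -2.8100
Δθ = θ'−θ = -0.793256;  (v·dt/L) = 16.6000·0.25/1.6 = 2.593750
tan δ = Δθ·L/(v·dt) = -0.305834  →  δ = -0.2968

δ = -0.2968, a = -2.8100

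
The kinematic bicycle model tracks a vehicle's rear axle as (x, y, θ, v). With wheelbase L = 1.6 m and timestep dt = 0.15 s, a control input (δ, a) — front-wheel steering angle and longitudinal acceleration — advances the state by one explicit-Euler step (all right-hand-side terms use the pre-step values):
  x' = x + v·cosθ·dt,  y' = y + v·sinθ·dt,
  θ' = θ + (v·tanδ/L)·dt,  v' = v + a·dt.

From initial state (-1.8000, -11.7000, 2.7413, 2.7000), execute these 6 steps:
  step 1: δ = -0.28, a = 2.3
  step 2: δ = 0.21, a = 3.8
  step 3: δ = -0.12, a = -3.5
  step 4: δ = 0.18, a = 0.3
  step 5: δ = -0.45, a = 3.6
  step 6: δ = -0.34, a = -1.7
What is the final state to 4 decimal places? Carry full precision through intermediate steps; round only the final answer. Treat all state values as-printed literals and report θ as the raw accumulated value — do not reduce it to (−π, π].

after step 1 (δ=-0.28, a=2.3): (-2.172984, -11.542176, 2.668513, 3.045000)
after step 2 (δ=0.21, a=3.8): (-2.579568, -11.334067, 2.729358, 3.615000)
after step 3 (δ=-0.12, a=-3.5): (-3.076393, -11.116811, 2.688493, 3.090000)
after step 4 (δ=0.18, a=0.3): (-3.493123, -10.913912, 2.741208, 3.135000)
after step 5 (δ=-0.45, a=3.6): (-3.926182, -10.730621, 2.599235, 3.675000)
after step 6 (δ=-0.34, a=-1.7): (-4.398324, -10.446089, 2.477361, 3.420000)

(-4.3983, -10.4461, 2.4774, 3.4200)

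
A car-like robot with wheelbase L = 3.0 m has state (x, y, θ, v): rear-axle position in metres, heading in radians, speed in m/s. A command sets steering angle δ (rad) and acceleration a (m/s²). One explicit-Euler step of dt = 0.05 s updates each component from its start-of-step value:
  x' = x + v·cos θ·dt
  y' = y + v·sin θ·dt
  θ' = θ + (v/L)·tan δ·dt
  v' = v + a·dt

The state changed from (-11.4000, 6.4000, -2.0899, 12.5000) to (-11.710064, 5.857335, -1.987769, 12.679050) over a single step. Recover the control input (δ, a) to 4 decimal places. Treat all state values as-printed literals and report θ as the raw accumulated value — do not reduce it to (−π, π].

δ = 0.4558, a = 3.5810

a = (v'−v)/dt = (0.179050)/0.05 = 3.5810
Δθ = θ'−θ = 0.102131;  (v·dt/L) = 12.5000·0.05/3.0 = 0.208333
tan δ = Δθ·L/(v·dt) = 0.490229  →  δ = 0.4558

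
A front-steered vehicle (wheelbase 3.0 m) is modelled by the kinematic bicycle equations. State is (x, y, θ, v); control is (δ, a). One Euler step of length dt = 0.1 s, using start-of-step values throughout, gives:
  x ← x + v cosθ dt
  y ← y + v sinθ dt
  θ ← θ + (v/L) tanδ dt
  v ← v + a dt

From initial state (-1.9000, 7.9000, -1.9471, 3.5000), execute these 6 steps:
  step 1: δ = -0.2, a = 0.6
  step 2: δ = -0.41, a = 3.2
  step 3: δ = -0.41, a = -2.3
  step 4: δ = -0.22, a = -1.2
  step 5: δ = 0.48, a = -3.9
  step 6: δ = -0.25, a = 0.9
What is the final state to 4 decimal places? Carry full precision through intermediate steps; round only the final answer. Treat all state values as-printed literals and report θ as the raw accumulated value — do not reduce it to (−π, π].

after step 1 (δ=-0.2, a=0.6): (-2.028620, 7.574490, -1.970750, 3.560000)
after step 2 (δ=-0.41, a=3.2): (-2.167237, 7.246586, -2.022326, 3.880000)
after step 3 (δ=-0.41, a=-2.3): (-2.336538, 6.897471, -2.078538, 3.650000)
after step 4 (δ=-0.22, a=-1.2): (-2.514003, 6.578517, -2.105745, 3.530000)
after step 5 (δ=0.48, a=-3.9): (-2.693961, 6.274833, -2.044487, 3.140000)
after step 6 (δ=-0.25, a=0.9): (-2.837200, 5.995407, -2.071212, 3.230000)

(-2.8372, 5.9954, -2.0712, 3.2300)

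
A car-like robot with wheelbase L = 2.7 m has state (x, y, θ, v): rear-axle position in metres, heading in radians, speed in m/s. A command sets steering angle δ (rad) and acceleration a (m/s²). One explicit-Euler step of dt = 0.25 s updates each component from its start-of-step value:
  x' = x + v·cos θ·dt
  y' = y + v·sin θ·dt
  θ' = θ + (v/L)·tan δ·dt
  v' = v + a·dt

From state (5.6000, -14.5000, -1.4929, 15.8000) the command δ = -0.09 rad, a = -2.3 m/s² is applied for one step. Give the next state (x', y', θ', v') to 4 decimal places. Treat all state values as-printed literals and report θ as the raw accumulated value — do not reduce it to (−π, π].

(5.9074, -18.4380, -1.6249, 15.2250)

x' = 5.6000 + 15.8000·cos(-1.4929)·0.25 = 5.9074
y' = -14.5000 + 15.8000·sin(-1.4929)·0.25 = -18.4380
θ' = -1.4929 + (15.8000/2.7)·tan(-0.09)·0.25 = -1.6249
v' = 15.8000 − 2.3000·0.25 = 15.2250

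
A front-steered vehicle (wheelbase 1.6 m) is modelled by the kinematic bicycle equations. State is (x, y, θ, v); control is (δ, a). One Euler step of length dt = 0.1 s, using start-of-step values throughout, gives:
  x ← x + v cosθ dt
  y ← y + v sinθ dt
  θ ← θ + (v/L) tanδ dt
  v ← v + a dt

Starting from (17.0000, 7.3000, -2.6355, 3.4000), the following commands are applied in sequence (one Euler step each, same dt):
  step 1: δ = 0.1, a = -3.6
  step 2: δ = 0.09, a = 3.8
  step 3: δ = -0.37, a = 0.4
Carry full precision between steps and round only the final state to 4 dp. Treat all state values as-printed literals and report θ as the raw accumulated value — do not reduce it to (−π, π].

(16.1474, 6.8050, -2.6799, 3.4600)

after step 1 (δ=0.1, a=-3.6): (16.702621, 7.135180, -2.614179, 3.040000)
after step 2 (δ=0.09, a=3.8): (16.439931, 6.982177, -2.597033, 3.420000)
after step 3 (δ=-0.37, a=0.4): (16.147399, 6.805007, -2.679938, 3.460000)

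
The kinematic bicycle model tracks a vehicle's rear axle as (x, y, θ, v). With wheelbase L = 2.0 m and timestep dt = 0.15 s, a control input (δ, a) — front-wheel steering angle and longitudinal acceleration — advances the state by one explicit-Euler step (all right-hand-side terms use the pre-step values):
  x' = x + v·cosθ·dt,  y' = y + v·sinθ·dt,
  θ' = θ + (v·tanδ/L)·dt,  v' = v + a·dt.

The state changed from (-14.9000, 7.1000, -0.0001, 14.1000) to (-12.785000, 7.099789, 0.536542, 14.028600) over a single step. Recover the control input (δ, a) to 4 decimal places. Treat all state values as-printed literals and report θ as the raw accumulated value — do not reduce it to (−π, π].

δ = 0.4696, a = -0.4760

a = (v'−v)/dt = (-0.071400)/0.15 = -0.4760
Δθ = θ'−θ = 0.536642;  (v·dt/L) = 14.1000·0.15/2.0 = 1.057500
tan δ = Δθ·L/(v·dt) = 0.507463  →  δ = 0.4696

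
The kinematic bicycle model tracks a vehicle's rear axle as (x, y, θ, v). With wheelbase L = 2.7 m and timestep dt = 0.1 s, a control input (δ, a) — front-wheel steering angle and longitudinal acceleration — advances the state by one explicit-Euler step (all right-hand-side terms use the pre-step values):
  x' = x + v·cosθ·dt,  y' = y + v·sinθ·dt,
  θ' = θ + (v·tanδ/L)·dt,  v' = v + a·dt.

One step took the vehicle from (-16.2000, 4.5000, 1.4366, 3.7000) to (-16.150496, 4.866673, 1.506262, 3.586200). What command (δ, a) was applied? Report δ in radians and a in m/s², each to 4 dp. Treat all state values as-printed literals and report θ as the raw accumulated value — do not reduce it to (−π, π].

a = (v'−v)/dt = (-0.113800)/0.1 = -1.1380
Δθ = θ'−θ = 0.069662;  (v·dt/L) = 3.7000·0.1/2.7 = 0.137037
tan δ = Δθ·L/(v·dt) = 0.508344  →  δ = 0.4703

δ = 0.4703, a = -1.1380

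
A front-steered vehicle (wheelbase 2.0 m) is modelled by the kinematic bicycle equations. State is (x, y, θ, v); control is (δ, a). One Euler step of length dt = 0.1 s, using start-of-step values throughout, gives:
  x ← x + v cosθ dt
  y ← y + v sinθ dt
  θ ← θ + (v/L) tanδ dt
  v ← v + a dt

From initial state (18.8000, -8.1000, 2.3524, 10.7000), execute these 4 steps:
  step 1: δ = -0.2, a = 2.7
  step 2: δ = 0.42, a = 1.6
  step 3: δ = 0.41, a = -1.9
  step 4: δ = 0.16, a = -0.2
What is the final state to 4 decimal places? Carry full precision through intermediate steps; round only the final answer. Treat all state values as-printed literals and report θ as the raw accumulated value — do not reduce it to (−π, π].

(15.4752, -5.3700, 2.8190, 10.9200)

after step 1 (δ=-0.2, a=2.7): (18.046272, -7.340530, 2.243950, 10.970000)
after step 2 (δ=0.42, a=1.6): (17.362342, -6.482831, 2.488895, 11.130000)
after step 3 (δ=0.41, a=-1.9): (16.478121, -5.806871, 2.730767, 10.940000)
after step 4 (δ=0.16, a=-0.2): (15.475151, -5.369964, 2.819042, 10.920000)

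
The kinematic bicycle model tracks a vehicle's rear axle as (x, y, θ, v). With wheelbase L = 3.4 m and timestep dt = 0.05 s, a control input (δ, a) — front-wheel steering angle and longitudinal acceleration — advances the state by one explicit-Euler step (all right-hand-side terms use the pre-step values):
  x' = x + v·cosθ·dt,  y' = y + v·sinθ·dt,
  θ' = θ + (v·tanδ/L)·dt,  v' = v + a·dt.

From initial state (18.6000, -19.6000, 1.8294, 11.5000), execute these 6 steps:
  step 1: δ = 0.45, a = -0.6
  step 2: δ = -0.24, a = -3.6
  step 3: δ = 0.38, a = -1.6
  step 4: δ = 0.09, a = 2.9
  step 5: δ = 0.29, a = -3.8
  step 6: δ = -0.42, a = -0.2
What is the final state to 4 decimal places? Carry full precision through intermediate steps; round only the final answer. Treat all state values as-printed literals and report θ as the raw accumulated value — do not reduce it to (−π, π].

after step 1 (δ=0.45, a=-0.6): (18.452955, -19.044120, 1.911093, 11.470000)
after step 2 (δ=-0.24, a=-3.6): (18.261539, -18.503507, 1.869815, 11.290000)
after step 3 (δ=0.38, a=-1.6): (18.095247, -17.964056, 1.936129, 11.210000)
after step 4 (δ=0.09, a=2.9): (17.895003, -17.440546, 1.951006, 11.355000)
after step 5 (δ=0.29, a=-3.8): (17.684302, -16.913341, 2.000837, 11.165000)
after step 6 (δ=-0.42, a=-0.2): (17.451563, -16.405921, 1.927514, 11.155000)

(17.4516, -16.4059, 1.9275, 11.1550)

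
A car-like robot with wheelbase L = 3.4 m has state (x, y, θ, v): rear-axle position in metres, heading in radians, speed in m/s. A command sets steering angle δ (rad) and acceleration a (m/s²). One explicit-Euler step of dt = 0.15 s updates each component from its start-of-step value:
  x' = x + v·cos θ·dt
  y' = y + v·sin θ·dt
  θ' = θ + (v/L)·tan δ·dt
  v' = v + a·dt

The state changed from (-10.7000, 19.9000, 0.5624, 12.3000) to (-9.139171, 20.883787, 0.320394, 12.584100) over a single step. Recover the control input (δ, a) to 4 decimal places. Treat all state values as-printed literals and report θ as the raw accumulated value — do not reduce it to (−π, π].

δ = -0.4195, a = 1.8940

a = (v'−v)/dt = (0.284100)/0.15 = 1.8940
Δθ = θ'−θ = -0.242006;  (v·dt/L) = 12.3000·0.15/3.4 = 0.542647
tan δ = Δθ·L/(v·dt) = -0.445973  →  δ = -0.4195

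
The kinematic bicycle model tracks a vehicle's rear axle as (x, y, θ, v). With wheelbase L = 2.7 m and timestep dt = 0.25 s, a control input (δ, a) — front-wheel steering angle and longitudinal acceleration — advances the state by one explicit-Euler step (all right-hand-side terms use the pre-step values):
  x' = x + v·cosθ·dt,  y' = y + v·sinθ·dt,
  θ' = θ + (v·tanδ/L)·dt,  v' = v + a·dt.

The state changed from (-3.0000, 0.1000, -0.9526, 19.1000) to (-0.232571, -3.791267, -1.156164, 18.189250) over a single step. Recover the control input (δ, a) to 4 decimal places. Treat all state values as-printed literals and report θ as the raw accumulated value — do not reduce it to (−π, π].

a = (v'−v)/dt = (-0.910750)/0.25 = -3.6430
Δθ = θ'−θ = -0.203564;  (v·dt/L) = 19.1000·0.25/2.7 = 1.768519
tan δ = Δθ·L/(v·dt) = -0.115104  →  δ = -0.1146

δ = -0.1146, a = -3.6430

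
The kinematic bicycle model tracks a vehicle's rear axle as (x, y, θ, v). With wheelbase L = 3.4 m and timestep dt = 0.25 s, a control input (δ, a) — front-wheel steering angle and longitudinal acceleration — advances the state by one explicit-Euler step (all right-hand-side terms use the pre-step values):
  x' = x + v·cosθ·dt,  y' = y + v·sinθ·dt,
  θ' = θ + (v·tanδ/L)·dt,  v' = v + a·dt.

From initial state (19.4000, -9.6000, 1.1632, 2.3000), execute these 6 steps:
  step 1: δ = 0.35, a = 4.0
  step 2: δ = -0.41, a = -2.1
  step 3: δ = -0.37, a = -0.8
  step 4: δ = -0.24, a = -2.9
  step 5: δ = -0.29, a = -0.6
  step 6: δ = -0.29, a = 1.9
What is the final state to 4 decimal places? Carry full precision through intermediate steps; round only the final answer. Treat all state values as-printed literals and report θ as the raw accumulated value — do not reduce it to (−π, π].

after step 1 (δ=0.35, a=4.0): (19.627932, -9.072106, 1.224933, 3.300000)
after step 2 (δ=-0.41, a=-2.1): (19.907615, -8.295960, 1.119471, 2.775000)
after step 3 (δ=-0.37, a=-0.8): (20.210200, -7.671675, 1.040330, 2.575000)
after step 4 (δ=-0.24, a=-2.9): (20.535896, -7.116395, 0.993995, 1.850000)
after step 5 (δ=-0.29, a=-0.6): (20.788118, -6.728723, 0.953402, 1.700000)
after step 6 (δ=-0.29, a=1.9): (21.034156, -6.382182, 0.916101, 2.175000)

(21.0342, -6.3822, 0.9161, 2.1750)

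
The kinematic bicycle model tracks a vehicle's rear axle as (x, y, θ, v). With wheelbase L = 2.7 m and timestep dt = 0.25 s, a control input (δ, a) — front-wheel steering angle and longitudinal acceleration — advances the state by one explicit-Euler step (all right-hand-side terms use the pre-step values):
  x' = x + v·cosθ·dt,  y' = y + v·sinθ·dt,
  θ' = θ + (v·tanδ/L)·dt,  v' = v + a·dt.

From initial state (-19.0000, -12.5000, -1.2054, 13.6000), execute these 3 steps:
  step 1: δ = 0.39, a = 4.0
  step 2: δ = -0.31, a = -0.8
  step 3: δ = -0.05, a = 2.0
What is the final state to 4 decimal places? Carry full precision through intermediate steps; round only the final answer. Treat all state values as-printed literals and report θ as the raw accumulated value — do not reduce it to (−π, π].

(-13.3991, -21.2343, -1.1875, 14.9000)

after step 1 (δ=0.39, a=4.0): (-17.785114, -15.675540, -0.687775, 14.600000)
after step 2 (δ=-0.31, a=-0.8): (-14.964904, -17.992632, -1.120811, 14.400000)
after step 3 (δ=-0.05, a=2.0): (-13.399074, -21.234264, -1.187533, 14.900000)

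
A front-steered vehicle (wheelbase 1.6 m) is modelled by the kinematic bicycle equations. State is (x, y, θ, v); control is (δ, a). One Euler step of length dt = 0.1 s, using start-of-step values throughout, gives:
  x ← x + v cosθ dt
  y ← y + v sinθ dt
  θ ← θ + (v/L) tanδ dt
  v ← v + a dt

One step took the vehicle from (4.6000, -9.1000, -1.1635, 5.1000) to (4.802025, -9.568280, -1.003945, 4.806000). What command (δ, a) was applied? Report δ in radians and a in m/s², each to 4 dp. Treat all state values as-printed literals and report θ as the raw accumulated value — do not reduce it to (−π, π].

δ = 0.4641, a = -2.9400

a = (v'−v)/dt = (-0.294000)/0.1 = -2.9400
Δθ = θ'−θ = 0.159555;  (v·dt/L) = 5.1000·0.1/1.6 = 0.318750
tan δ = Δθ·L/(v·dt) = 0.500565  →  δ = 0.4641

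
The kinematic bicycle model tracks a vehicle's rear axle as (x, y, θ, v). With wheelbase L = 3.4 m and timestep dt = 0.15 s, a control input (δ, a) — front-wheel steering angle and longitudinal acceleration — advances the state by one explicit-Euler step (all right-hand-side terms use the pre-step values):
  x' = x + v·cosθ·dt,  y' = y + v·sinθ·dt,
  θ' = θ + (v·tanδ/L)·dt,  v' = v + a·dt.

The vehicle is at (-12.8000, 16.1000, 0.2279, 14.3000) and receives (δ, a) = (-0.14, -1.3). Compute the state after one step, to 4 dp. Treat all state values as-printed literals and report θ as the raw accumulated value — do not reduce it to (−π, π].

(-10.7105, 16.5846, 0.1390, 14.1050)

x' = -12.8000 + 14.3000·cos(0.2279)·0.15 = -10.7105
y' = 16.1000 + 14.3000·sin(0.2279)·0.15 = 16.5846
θ' = 0.2279 + (14.3000/3.4)·tan(-0.14)·0.15 = 0.1390
v' = 14.3000 − 1.3000·0.15 = 14.1050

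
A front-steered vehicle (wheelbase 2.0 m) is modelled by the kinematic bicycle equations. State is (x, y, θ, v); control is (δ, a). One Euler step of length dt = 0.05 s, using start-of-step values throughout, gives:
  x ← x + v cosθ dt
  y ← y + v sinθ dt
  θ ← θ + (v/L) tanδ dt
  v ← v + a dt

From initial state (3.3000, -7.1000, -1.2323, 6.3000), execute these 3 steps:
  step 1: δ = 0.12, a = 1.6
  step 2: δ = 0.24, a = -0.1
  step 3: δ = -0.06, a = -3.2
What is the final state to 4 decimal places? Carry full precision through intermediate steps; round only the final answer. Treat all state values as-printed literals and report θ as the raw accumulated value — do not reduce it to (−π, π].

(3.6393, -7.9900, -1.1839, 6.2150)

after step 1 (δ=0.12, a=1.6): (3.404602, -7.397125, -1.213309, 6.380000)
after step 2 (δ=0.24, a=-0.1): (3.516227, -7.695958, -1.174276, 6.375000)
after step 3 (δ=-0.06, a=-3.2): (3.639331, -7.989976, -1.183850, 6.215000)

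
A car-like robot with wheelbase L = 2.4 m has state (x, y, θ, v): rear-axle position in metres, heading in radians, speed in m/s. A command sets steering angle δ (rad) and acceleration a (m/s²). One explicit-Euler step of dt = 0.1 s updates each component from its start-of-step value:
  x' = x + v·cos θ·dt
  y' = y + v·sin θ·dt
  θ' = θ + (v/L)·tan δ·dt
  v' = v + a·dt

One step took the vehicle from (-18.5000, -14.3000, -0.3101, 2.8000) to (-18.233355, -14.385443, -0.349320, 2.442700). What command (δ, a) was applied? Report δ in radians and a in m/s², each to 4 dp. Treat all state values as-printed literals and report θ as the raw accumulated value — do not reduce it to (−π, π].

δ = -0.3243, a = -3.5730

a = (v'−v)/dt = (-0.357300)/0.1 = -3.5730
Δθ = θ'−θ = -0.039220;  (v·dt/L) = 2.8000·0.1/2.4 = 0.116667
tan δ = Δθ·L/(v·dt) = -0.336171  →  δ = -0.3243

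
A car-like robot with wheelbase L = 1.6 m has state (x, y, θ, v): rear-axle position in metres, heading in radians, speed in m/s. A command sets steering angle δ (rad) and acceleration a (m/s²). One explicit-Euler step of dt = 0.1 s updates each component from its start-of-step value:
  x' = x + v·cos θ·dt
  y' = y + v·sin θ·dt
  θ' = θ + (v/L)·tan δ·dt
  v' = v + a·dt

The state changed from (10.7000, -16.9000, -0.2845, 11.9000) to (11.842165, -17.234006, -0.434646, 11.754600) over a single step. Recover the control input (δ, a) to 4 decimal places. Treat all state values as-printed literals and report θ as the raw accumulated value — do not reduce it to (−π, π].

a = (v'−v)/dt = (-0.145400)/0.1 = -1.4540
Δθ = θ'−θ = -0.150146;  (v·dt/L) = 11.9000·0.1/1.6 = 0.743750
tan δ = Δθ·L/(v·dt) = -0.201877  →  δ = -0.1992

δ = -0.1992, a = -1.4540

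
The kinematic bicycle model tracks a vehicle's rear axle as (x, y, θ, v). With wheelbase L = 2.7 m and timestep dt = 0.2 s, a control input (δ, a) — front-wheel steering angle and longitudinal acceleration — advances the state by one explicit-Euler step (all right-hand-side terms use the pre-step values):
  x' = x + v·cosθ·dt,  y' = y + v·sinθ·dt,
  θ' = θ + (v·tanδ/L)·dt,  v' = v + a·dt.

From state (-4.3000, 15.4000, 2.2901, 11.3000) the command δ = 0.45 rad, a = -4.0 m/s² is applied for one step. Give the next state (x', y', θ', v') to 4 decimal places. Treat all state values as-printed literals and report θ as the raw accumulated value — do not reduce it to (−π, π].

(-5.7890, 17.1001, 2.6944, 10.5000)

x' = -4.3000 + 11.3000·cos(2.2901)·0.2 = -5.7890
y' = 15.4000 + 11.3000·sin(2.2901)·0.2 = 17.1001
θ' = 2.2901 + (11.3000/2.7)·tan(0.45)·0.2 = 2.6944
v' = 11.3000 − 4.0000·0.2 = 10.5000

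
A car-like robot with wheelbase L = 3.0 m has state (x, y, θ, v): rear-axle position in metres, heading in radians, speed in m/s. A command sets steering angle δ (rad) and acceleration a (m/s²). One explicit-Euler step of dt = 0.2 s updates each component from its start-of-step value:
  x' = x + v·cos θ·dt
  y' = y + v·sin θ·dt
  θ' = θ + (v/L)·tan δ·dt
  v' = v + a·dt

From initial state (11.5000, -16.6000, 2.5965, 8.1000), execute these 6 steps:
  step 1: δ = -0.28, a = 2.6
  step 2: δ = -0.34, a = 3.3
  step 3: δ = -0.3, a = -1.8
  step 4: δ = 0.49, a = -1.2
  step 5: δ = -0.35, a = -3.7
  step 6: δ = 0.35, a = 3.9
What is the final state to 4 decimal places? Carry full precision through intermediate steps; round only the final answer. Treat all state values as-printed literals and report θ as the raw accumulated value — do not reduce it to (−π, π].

after step 1 (δ=-0.28, a=2.6): (10.114772, -15.760034, 2.441221, 8.620000)
after step 2 (δ=-0.34, a=3.3): (8.796597, -14.648913, 2.237940, 9.280000)
after step 3 (δ=-0.3, a=-1.8): (7.648207, -13.190853, 2.046564, 8.920000)
after step 4 (δ=0.49, a=-1.2): (6.831098, -11.604982, 2.363752, 8.680000)
after step 5 (δ=-0.35, a=-3.7): (5.594319, -10.386757, 2.152522, 7.940000)
after step 6 (δ=0.35, a=3.9): (4.721765, -9.059958, 2.345744, 8.720000)

(4.7218, -9.0600, 2.3457, 8.7200)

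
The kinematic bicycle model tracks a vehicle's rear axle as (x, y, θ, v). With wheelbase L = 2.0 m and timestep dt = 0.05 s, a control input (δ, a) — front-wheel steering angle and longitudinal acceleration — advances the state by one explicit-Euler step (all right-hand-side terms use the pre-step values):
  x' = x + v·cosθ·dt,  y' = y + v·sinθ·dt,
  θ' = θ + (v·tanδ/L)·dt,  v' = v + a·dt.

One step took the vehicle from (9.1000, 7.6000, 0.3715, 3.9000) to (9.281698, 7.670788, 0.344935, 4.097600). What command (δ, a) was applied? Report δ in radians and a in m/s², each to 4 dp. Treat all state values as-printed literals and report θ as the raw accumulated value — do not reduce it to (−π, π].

a = (v'−v)/dt = (0.197600)/0.05 = 3.9520
Δθ = θ'−θ = -0.026565;  (v·dt/L) = 3.9000·0.05/2.0 = 0.097500
tan δ = Δθ·L/(v·dt) = -0.272462  →  δ = -0.2660

δ = -0.2660, a = 3.9520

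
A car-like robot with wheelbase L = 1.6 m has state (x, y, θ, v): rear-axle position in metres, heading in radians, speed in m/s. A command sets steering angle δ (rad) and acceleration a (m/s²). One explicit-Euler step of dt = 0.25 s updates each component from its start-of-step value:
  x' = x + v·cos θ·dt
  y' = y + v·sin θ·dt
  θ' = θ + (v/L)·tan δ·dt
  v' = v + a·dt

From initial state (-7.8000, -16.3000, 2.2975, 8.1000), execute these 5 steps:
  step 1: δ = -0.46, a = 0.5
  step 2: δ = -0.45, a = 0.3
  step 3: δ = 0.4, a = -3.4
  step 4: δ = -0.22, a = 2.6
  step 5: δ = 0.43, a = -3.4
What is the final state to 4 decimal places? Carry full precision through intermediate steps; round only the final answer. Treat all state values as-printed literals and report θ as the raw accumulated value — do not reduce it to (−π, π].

(-7.8996, -7.1090, 1.9181, 7.2500)

after step 1 (δ=-0.46, a=0.5): (-9.145430, -14.786579, 1.670448, 8.225000)
after step 2 (δ=-0.45, a=0.3): (-9.349999, -12.740530, 1.049646, 8.300000)
after step 3 (δ=0.4, a=-3.4): (-8.316902, -10.940992, 1.597956, 7.450000)
after step 4 (δ=-0.22, a=2.6): (-8.367482, -9.079179, 1.337649, 8.100000)
after step 5 (δ=0.43, a=-3.4): (-7.899625, -7.108967, 1.918092, 7.250000)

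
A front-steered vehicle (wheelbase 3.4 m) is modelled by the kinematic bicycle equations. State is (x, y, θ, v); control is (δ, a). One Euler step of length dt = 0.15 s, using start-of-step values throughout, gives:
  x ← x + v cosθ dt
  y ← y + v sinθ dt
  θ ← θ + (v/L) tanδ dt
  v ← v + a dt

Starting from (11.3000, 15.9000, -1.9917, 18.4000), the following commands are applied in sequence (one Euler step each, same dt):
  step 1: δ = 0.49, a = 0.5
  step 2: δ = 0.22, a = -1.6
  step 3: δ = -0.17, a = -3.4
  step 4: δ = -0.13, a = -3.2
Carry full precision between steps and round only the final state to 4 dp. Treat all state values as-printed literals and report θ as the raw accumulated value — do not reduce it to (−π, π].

after step 1 (δ=0.49, a=0.5): (10.172304, 13.380893, -1.558714, 18.475000)
after step 2 (δ=0.22, a=-1.6): (10.205786, 10.609845, -1.376448, 18.235000)
after step 3 (δ=-0.17, a=-3.4): (10.734037, 7.926089, -1.514543, 17.725000)
after step 4 (δ=-0.13, a=-3.2): (10.883520, 5.271545, -1.616778, 17.245000)

(10.8835, 5.2715, -1.6168, 17.2450)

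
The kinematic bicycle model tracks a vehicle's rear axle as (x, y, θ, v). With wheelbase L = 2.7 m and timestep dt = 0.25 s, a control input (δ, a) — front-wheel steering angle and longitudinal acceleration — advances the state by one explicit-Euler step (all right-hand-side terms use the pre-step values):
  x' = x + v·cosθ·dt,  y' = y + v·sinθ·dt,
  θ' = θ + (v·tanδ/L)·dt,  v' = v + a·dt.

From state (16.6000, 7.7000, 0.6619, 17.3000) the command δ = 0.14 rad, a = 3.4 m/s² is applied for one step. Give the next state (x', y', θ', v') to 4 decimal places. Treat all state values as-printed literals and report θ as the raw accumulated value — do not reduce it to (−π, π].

x' = 16.6000 + 17.3000·cos(0.6619)·0.25 = 20.0117
y' = 7.7000 + 17.3000·sin(0.6619)·0.25 = 10.3582
θ' = 0.6619 + (17.3000/2.7)·tan(0.14)·0.25 = 0.8876
v' = 17.3000 + 3.4000·0.25 = 18.1500

(20.0117, 10.3582, 0.8876, 18.1500)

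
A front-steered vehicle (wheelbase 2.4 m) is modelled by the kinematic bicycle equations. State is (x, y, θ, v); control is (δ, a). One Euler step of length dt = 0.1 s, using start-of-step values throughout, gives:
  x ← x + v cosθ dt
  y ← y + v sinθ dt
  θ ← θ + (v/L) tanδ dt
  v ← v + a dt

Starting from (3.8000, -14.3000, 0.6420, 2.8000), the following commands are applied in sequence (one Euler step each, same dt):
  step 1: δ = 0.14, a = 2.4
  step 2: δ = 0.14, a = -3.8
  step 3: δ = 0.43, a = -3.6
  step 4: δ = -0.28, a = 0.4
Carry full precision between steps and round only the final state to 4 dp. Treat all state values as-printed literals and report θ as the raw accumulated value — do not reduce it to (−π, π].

after step 1 (δ=0.14, a=2.4): (4.024252, -14.132336, 0.658441, 3.040000)
after step 2 (δ=0.14, a=-3.8): (4.264700, -13.946324, 0.676291, 2.660000)
after step 3 (δ=0.43, a=-3.6): (4.472153, -13.779833, 0.727121, 2.300000)
after step 4 (δ=-0.28, a=0.4): (4.643984, -13.626947, 0.699564, 2.340000)

(4.6440, -13.6269, 0.6996, 2.3400)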